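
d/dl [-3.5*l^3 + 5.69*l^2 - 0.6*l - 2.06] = -10.5*l^2 + 11.38*l - 0.6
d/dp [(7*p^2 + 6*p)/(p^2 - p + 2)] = (-13*p^2 + 28*p + 12)/(p^4 - 2*p^3 + 5*p^2 - 4*p + 4)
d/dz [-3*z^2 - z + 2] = -6*z - 1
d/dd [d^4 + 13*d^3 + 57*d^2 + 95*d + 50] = 4*d^3 + 39*d^2 + 114*d + 95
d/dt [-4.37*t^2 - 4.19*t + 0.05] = -8.74*t - 4.19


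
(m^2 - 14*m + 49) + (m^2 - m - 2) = 2*m^2 - 15*m + 47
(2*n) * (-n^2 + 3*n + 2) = -2*n^3 + 6*n^2 + 4*n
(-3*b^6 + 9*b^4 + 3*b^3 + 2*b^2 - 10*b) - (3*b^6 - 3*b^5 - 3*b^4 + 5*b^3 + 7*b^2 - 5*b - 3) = -6*b^6 + 3*b^5 + 12*b^4 - 2*b^3 - 5*b^2 - 5*b + 3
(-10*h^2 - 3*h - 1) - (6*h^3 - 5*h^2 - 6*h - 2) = -6*h^3 - 5*h^2 + 3*h + 1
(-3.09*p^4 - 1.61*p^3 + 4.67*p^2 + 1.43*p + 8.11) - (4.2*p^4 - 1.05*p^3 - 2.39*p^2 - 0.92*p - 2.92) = -7.29*p^4 - 0.56*p^3 + 7.06*p^2 + 2.35*p + 11.03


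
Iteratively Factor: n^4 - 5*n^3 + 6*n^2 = (n)*(n^3 - 5*n^2 + 6*n) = n*(n - 3)*(n^2 - 2*n) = n*(n - 3)*(n - 2)*(n)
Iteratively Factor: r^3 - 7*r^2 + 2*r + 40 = (r - 4)*(r^2 - 3*r - 10) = (r - 5)*(r - 4)*(r + 2)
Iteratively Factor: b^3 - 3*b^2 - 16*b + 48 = (b + 4)*(b^2 - 7*b + 12) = (b - 3)*(b + 4)*(b - 4)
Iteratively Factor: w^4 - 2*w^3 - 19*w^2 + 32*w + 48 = (w + 1)*(w^3 - 3*w^2 - 16*w + 48) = (w - 4)*(w + 1)*(w^2 + w - 12) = (w - 4)*(w + 1)*(w + 4)*(w - 3)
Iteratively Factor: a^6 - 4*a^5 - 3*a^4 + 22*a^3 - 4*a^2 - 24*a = (a)*(a^5 - 4*a^4 - 3*a^3 + 22*a^2 - 4*a - 24) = a*(a - 2)*(a^4 - 2*a^3 - 7*a^2 + 8*a + 12) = a*(a - 2)*(a + 2)*(a^3 - 4*a^2 + a + 6) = a*(a - 2)^2*(a + 2)*(a^2 - 2*a - 3) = a*(a - 3)*(a - 2)^2*(a + 2)*(a + 1)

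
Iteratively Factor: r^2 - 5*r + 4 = (r - 4)*(r - 1)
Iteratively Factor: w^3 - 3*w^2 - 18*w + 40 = (w + 4)*(w^2 - 7*w + 10) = (w - 2)*(w + 4)*(w - 5)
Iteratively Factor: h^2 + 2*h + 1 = (h + 1)*(h + 1)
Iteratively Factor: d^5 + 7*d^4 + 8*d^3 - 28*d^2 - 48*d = (d + 3)*(d^4 + 4*d^3 - 4*d^2 - 16*d) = (d - 2)*(d + 3)*(d^3 + 6*d^2 + 8*d) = d*(d - 2)*(d + 3)*(d^2 + 6*d + 8) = d*(d - 2)*(d + 2)*(d + 3)*(d + 4)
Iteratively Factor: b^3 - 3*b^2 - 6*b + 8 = (b - 1)*(b^2 - 2*b - 8) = (b - 4)*(b - 1)*(b + 2)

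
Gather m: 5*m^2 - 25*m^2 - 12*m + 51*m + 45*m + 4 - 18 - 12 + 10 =-20*m^2 + 84*m - 16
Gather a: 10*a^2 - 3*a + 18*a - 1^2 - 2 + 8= 10*a^2 + 15*a + 5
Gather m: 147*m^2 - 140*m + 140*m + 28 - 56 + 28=147*m^2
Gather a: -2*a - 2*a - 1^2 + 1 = -4*a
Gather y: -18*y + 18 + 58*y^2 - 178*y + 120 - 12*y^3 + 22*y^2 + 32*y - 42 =-12*y^3 + 80*y^2 - 164*y + 96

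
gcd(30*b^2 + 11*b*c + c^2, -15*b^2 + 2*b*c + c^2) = 5*b + c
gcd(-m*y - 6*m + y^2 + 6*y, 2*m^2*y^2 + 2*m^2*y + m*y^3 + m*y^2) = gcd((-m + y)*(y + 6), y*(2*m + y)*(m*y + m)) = 1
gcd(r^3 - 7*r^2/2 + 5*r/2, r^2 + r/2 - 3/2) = r - 1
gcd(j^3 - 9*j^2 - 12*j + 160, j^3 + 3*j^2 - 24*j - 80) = j^2 - j - 20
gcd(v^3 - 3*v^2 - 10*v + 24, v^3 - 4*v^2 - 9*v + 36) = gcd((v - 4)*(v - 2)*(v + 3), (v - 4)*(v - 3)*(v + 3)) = v^2 - v - 12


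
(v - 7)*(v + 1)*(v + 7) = v^3 + v^2 - 49*v - 49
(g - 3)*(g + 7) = g^2 + 4*g - 21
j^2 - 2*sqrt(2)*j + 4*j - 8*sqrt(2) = (j + 4)*(j - 2*sqrt(2))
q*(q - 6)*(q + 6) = q^3 - 36*q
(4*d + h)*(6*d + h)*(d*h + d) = 24*d^3*h + 24*d^3 + 10*d^2*h^2 + 10*d^2*h + d*h^3 + d*h^2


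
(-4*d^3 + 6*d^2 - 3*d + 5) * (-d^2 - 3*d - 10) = 4*d^5 + 6*d^4 + 25*d^3 - 56*d^2 + 15*d - 50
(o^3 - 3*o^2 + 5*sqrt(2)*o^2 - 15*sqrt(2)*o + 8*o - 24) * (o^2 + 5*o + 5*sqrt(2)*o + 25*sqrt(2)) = o^5 + 2*o^4 + 10*sqrt(2)*o^4 + 20*sqrt(2)*o^3 + 43*o^3 - 110*sqrt(2)*o^2 + 116*o^2 - 870*o + 80*sqrt(2)*o - 600*sqrt(2)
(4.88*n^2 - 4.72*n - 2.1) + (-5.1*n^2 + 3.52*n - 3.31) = -0.22*n^2 - 1.2*n - 5.41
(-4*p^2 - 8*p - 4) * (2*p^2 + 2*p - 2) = -8*p^4 - 24*p^3 - 16*p^2 + 8*p + 8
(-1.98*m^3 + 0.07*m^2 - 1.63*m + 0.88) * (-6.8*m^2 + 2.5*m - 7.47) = 13.464*m^5 - 5.426*m^4 + 26.0496*m^3 - 10.5819*m^2 + 14.3761*m - 6.5736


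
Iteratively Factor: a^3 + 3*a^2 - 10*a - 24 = (a - 3)*(a^2 + 6*a + 8) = (a - 3)*(a + 4)*(a + 2)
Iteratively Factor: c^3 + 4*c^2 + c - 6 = (c - 1)*(c^2 + 5*c + 6) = (c - 1)*(c + 3)*(c + 2)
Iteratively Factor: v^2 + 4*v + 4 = (v + 2)*(v + 2)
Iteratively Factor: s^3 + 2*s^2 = (s + 2)*(s^2) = s*(s + 2)*(s)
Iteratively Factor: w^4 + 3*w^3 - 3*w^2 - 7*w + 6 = (w + 3)*(w^3 - 3*w + 2) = (w + 2)*(w + 3)*(w^2 - 2*w + 1) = (w - 1)*(w + 2)*(w + 3)*(w - 1)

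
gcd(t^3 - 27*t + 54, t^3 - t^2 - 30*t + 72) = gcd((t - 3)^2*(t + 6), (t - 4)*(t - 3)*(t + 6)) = t^2 + 3*t - 18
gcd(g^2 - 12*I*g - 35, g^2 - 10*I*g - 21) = g - 7*I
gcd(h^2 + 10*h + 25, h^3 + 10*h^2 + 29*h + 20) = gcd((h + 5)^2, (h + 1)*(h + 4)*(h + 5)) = h + 5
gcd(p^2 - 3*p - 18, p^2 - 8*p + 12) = p - 6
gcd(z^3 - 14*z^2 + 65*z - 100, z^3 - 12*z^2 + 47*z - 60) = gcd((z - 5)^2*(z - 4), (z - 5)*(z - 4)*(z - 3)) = z^2 - 9*z + 20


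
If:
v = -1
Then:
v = -1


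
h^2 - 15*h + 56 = (h - 8)*(h - 7)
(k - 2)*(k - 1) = k^2 - 3*k + 2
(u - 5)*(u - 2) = u^2 - 7*u + 10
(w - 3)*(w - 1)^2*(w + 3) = w^4 - 2*w^3 - 8*w^2 + 18*w - 9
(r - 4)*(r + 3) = r^2 - r - 12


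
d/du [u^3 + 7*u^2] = u*(3*u + 14)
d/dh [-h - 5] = -1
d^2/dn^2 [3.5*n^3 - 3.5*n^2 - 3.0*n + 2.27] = 21.0*n - 7.0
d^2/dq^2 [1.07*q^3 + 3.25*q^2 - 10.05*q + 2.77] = 6.42*q + 6.5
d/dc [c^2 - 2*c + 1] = 2*c - 2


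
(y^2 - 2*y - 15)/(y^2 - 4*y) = (y^2 - 2*y - 15)/(y*(y - 4))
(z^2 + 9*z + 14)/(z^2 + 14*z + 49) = (z + 2)/(z + 7)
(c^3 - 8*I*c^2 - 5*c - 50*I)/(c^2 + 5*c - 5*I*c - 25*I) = (c^2 - 3*I*c + 10)/(c + 5)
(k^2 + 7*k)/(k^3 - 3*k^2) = (k + 7)/(k*(k - 3))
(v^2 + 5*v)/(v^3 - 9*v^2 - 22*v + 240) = v/(v^2 - 14*v + 48)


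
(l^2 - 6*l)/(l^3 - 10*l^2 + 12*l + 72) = l/(l^2 - 4*l - 12)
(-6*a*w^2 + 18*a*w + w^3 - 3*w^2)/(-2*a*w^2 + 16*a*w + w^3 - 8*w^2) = (6*a*w - 18*a - w^2 + 3*w)/(2*a*w - 16*a - w^2 + 8*w)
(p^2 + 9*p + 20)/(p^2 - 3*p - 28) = (p + 5)/(p - 7)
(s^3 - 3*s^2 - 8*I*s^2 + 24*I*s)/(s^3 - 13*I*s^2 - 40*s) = (s - 3)/(s - 5*I)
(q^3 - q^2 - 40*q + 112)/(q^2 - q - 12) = (q^2 + 3*q - 28)/(q + 3)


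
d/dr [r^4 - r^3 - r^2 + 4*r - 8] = 4*r^3 - 3*r^2 - 2*r + 4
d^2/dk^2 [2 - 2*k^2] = -4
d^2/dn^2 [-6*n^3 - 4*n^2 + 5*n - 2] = -36*n - 8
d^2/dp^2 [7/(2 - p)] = -14/(p - 2)^3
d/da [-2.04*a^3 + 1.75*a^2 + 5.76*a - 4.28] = -6.12*a^2 + 3.5*a + 5.76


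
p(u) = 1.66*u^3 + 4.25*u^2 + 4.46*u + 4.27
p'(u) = 4.98*u^2 + 8.5*u + 4.46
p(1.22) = 19.05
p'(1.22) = 22.24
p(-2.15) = -2.17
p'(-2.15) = 9.21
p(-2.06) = -1.39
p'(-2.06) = 8.08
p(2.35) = 59.76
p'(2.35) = 51.94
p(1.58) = 28.47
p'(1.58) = 30.32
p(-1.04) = 2.36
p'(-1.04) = 1.01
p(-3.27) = -22.91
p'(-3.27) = 29.92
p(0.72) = 10.30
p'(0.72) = 13.16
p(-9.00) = -901.76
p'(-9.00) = 331.34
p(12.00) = 3538.27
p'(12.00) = 823.58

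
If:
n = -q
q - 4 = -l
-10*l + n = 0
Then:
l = -4/9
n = -40/9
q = 40/9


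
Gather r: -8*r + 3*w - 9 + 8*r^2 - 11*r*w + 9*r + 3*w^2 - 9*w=8*r^2 + r*(1 - 11*w) + 3*w^2 - 6*w - 9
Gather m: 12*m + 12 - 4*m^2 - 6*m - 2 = -4*m^2 + 6*m + 10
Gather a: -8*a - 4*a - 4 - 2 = -12*a - 6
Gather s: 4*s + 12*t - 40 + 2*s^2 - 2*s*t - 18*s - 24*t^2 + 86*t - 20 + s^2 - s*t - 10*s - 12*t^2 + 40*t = 3*s^2 + s*(-3*t - 24) - 36*t^2 + 138*t - 60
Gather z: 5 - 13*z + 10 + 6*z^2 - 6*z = 6*z^2 - 19*z + 15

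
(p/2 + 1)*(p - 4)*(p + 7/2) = p^3/2 + 3*p^2/4 - 15*p/2 - 14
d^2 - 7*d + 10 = (d - 5)*(d - 2)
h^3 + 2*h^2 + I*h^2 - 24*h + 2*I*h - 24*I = (h - 4)*(h + 6)*(h + I)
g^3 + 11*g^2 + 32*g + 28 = (g + 2)^2*(g + 7)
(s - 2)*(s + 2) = s^2 - 4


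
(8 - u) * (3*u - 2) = -3*u^2 + 26*u - 16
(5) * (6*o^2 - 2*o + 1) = 30*o^2 - 10*o + 5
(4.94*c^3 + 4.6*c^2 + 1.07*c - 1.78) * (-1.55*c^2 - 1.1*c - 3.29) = -7.657*c^5 - 12.564*c^4 - 22.9711*c^3 - 13.552*c^2 - 1.5623*c + 5.8562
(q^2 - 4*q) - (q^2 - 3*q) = -q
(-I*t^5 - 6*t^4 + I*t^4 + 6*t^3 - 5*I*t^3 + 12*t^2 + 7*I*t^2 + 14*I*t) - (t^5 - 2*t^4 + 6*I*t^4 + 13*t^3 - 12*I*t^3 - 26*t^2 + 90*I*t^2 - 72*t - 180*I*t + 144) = -t^5 - I*t^5 - 4*t^4 - 5*I*t^4 - 7*t^3 + 7*I*t^3 + 38*t^2 - 83*I*t^2 + 72*t + 194*I*t - 144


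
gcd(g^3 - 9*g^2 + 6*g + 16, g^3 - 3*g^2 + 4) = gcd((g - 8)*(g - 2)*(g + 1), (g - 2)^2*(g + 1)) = g^2 - g - 2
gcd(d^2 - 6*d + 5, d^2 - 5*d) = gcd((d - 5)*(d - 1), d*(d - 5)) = d - 5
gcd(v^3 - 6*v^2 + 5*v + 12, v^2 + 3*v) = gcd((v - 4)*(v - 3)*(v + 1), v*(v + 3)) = 1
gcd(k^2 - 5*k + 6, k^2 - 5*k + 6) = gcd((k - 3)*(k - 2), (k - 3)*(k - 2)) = k^2 - 5*k + 6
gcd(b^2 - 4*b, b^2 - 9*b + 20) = b - 4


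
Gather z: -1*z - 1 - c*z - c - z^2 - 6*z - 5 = -c - z^2 + z*(-c - 7) - 6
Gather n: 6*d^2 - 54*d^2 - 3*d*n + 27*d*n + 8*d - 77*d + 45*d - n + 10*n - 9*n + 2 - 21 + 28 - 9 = -48*d^2 + 24*d*n - 24*d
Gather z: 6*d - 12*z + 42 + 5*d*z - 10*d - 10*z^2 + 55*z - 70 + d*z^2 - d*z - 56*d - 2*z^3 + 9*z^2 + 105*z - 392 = -60*d - 2*z^3 + z^2*(d - 1) + z*(4*d + 148) - 420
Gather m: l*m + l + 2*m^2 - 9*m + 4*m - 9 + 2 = l + 2*m^2 + m*(l - 5) - 7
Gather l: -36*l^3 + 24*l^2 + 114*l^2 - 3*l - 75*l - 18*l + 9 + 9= -36*l^3 + 138*l^2 - 96*l + 18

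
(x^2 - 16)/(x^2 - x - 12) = (x + 4)/(x + 3)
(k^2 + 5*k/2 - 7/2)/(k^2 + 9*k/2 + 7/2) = (k - 1)/(k + 1)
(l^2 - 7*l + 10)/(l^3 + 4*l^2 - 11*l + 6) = (l^2 - 7*l + 10)/(l^3 + 4*l^2 - 11*l + 6)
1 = 1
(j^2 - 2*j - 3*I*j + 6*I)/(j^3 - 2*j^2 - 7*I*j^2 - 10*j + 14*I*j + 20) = (j - 3*I)/(j^2 - 7*I*j - 10)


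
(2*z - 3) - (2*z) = -3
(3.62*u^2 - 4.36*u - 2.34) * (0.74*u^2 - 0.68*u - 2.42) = 2.6788*u^4 - 5.688*u^3 - 7.5272*u^2 + 12.1424*u + 5.6628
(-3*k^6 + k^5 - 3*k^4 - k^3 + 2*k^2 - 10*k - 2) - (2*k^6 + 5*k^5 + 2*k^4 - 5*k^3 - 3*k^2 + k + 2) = -5*k^6 - 4*k^5 - 5*k^4 + 4*k^3 + 5*k^2 - 11*k - 4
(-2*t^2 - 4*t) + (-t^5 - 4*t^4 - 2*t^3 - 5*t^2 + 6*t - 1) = -t^5 - 4*t^4 - 2*t^3 - 7*t^2 + 2*t - 1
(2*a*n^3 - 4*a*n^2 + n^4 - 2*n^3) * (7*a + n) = 14*a^2*n^3 - 28*a^2*n^2 + 9*a*n^4 - 18*a*n^3 + n^5 - 2*n^4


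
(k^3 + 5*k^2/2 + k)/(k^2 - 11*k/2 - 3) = k*(k + 2)/(k - 6)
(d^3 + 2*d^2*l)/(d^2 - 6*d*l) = d*(d + 2*l)/(d - 6*l)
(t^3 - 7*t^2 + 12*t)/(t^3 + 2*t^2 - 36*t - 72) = t*(t^2 - 7*t + 12)/(t^3 + 2*t^2 - 36*t - 72)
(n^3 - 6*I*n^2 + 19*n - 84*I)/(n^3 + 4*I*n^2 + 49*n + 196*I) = (n - 3*I)/(n + 7*I)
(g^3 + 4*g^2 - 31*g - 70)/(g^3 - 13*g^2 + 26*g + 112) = (g^2 + 2*g - 35)/(g^2 - 15*g + 56)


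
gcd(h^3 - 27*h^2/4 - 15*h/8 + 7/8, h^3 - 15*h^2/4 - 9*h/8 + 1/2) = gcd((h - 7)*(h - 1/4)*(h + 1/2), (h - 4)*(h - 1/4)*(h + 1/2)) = h^2 + h/4 - 1/8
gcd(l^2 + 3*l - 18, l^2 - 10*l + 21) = l - 3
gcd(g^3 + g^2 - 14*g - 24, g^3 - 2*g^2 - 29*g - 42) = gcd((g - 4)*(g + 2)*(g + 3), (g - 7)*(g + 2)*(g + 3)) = g^2 + 5*g + 6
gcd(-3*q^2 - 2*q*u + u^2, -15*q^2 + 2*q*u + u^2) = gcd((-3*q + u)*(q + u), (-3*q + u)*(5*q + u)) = 3*q - u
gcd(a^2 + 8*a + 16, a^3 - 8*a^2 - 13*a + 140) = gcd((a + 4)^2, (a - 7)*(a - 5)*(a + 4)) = a + 4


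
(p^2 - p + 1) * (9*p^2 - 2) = 9*p^4 - 9*p^3 + 7*p^2 + 2*p - 2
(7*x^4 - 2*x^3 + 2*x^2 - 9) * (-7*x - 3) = -49*x^5 - 7*x^4 - 8*x^3 - 6*x^2 + 63*x + 27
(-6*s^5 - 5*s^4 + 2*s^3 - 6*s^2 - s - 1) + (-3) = -6*s^5 - 5*s^4 + 2*s^3 - 6*s^2 - s - 4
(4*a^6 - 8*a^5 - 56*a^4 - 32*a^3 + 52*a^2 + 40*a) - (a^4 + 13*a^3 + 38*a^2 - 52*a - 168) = 4*a^6 - 8*a^5 - 57*a^4 - 45*a^3 + 14*a^2 + 92*a + 168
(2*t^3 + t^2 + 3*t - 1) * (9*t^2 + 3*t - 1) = 18*t^5 + 15*t^4 + 28*t^3 - t^2 - 6*t + 1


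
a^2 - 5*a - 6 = (a - 6)*(a + 1)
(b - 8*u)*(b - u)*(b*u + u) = b^3*u - 9*b^2*u^2 + b^2*u + 8*b*u^3 - 9*b*u^2 + 8*u^3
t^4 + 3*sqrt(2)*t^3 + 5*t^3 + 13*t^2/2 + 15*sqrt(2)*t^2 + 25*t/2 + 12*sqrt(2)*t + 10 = (t + 1)*(t + 4)*(t + sqrt(2)/2)*(t + 5*sqrt(2)/2)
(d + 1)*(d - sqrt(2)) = d^2 - sqrt(2)*d + d - sqrt(2)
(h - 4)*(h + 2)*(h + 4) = h^3 + 2*h^2 - 16*h - 32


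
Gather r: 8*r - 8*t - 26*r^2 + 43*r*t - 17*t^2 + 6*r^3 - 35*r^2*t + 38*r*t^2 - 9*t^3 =6*r^3 + r^2*(-35*t - 26) + r*(38*t^2 + 43*t + 8) - 9*t^3 - 17*t^2 - 8*t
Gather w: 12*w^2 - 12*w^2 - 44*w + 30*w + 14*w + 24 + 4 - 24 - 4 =0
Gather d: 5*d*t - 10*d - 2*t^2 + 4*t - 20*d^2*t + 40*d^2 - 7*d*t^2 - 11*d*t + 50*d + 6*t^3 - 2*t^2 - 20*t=d^2*(40 - 20*t) + d*(-7*t^2 - 6*t + 40) + 6*t^3 - 4*t^2 - 16*t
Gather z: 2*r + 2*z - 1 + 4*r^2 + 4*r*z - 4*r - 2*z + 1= 4*r^2 + 4*r*z - 2*r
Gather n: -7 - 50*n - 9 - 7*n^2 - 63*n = -7*n^2 - 113*n - 16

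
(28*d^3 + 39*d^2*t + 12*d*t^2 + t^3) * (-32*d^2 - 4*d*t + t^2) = -896*d^5 - 1360*d^4*t - 512*d^3*t^2 - 41*d^2*t^3 + 8*d*t^4 + t^5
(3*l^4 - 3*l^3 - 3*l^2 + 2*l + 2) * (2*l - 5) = 6*l^5 - 21*l^4 + 9*l^3 + 19*l^2 - 6*l - 10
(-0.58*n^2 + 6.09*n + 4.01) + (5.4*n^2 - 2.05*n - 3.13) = 4.82*n^2 + 4.04*n + 0.88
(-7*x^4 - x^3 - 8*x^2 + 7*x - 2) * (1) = -7*x^4 - x^3 - 8*x^2 + 7*x - 2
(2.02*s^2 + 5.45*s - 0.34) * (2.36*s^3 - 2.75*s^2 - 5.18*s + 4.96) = 4.7672*s^5 + 7.307*s^4 - 26.2535*s^3 - 17.2768*s^2 + 28.7932*s - 1.6864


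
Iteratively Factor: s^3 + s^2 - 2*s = (s)*(s^2 + s - 2) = s*(s + 2)*(s - 1)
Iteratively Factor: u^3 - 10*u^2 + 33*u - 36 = (u - 4)*(u^2 - 6*u + 9) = (u - 4)*(u - 3)*(u - 3)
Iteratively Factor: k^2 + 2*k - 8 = (k + 4)*(k - 2)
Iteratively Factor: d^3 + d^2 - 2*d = (d)*(d^2 + d - 2) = d*(d + 2)*(d - 1)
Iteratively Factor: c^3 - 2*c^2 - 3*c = (c + 1)*(c^2 - 3*c) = (c - 3)*(c + 1)*(c)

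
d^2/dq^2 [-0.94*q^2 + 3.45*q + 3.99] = -1.88000000000000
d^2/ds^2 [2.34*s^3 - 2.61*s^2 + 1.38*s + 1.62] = 14.04*s - 5.22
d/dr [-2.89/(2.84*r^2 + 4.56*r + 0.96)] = (16.4152*r + 13.1784)/(2.84*r^2 + 4.56*r + 0.96)^2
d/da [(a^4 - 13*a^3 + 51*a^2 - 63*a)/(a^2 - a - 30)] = 2*(a^5 - 8*a^4 - 47*a^3 + 591*a^2 - 1530*a + 945)/(a^4 - 2*a^3 - 59*a^2 + 60*a + 900)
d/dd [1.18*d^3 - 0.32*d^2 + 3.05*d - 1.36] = 3.54*d^2 - 0.64*d + 3.05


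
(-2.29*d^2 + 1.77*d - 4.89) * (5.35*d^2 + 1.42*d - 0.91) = -12.2515*d^4 + 6.2177*d^3 - 21.5642*d^2 - 8.5545*d + 4.4499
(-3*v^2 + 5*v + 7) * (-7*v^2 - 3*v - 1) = 21*v^4 - 26*v^3 - 61*v^2 - 26*v - 7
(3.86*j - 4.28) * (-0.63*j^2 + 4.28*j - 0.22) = -2.4318*j^3 + 19.2172*j^2 - 19.1676*j + 0.9416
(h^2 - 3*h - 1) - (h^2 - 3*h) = -1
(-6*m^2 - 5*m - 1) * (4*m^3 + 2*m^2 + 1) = -24*m^5 - 32*m^4 - 14*m^3 - 8*m^2 - 5*m - 1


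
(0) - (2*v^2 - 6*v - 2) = -2*v^2 + 6*v + 2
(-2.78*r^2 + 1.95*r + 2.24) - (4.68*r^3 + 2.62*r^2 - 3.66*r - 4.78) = -4.68*r^3 - 5.4*r^2 + 5.61*r + 7.02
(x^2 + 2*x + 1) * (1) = x^2 + 2*x + 1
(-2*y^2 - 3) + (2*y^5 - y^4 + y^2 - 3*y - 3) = 2*y^5 - y^4 - y^2 - 3*y - 6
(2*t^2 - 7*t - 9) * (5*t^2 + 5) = 10*t^4 - 35*t^3 - 35*t^2 - 35*t - 45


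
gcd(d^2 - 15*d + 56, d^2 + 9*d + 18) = 1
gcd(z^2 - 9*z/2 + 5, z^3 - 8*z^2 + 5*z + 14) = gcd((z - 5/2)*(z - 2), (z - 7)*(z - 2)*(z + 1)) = z - 2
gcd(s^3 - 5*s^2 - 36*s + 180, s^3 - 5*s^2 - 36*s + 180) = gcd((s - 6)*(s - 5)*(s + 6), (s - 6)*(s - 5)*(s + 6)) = s^3 - 5*s^2 - 36*s + 180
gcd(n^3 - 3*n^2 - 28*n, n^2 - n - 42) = n - 7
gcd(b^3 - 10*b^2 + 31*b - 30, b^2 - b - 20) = b - 5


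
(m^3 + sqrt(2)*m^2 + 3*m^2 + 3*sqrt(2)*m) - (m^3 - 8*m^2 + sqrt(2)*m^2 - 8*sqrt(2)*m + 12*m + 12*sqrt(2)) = 11*m^2 - 12*m + 11*sqrt(2)*m - 12*sqrt(2)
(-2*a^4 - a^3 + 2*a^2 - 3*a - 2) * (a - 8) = -2*a^5 + 15*a^4 + 10*a^3 - 19*a^2 + 22*a + 16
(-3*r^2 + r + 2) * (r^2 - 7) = -3*r^4 + r^3 + 23*r^2 - 7*r - 14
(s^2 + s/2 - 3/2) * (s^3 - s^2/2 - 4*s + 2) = s^5 - 23*s^3/4 + 3*s^2/4 + 7*s - 3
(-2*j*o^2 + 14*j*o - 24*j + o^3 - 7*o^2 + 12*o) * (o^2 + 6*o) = -2*j*o^4 + 2*j*o^3 + 60*j*o^2 - 144*j*o + o^5 - o^4 - 30*o^3 + 72*o^2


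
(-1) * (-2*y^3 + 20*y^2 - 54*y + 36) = 2*y^3 - 20*y^2 + 54*y - 36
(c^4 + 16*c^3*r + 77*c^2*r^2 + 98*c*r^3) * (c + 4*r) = c^5 + 20*c^4*r + 141*c^3*r^2 + 406*c^2*r^3 + 392*c*r^4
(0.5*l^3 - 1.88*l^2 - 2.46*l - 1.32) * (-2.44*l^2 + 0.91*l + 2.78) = -1.22*l^5 + 5.0422*l^4 + 5.6816*l^3 - 4.2442*l^2 - 8.04*l - 3.6696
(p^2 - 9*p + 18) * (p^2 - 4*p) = p^4 - 13*p^3 + 54*p^2 - 72*p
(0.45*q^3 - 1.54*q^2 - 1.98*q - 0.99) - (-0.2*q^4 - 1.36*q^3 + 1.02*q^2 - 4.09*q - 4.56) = 0.2*q^4 + 1.81*q^3 - 2.56*q^2 + 2.11*q + 3.57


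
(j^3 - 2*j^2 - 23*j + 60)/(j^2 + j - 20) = j - 3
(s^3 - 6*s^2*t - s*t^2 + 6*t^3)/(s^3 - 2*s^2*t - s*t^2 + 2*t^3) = (s - 6*t)/(s - 2*t)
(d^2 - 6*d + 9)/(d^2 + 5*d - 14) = (d^2 - 6*d + 9)/(d^2 + 5*d - 14)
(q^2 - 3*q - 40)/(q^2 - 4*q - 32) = (q + 5)/(q + 4)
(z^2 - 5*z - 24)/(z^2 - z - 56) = (z + 3)/(z + 7)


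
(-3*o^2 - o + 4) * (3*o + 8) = -9*o^3 - 27*o^2 + 4*o + 32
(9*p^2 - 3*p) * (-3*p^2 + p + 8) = -27*p^4 + 18*p^3 + 69*p^2 - 24*p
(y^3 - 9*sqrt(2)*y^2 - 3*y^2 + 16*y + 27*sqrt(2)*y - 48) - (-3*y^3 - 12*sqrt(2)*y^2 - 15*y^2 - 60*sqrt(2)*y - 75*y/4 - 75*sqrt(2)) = 4*y^3 + 3*sqrt(2)*y^2 + 12*y^2 + 139*y/4 + 87*sqrt(2)*y - 48 + 75*sqrt(2)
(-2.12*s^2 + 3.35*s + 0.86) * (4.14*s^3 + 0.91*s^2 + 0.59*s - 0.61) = -8.7768*s^5 + 11.9398*s^4 + 5.3581*s^3 + 4.0523*s^2 - 1.5361*s - 0.5246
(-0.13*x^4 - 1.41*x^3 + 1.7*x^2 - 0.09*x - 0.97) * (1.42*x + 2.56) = -0.1846*x^5 - 2.335*x^4 - 1.1956*x^3 + 4.2242*x^2 - 1.6078*x - 2.4832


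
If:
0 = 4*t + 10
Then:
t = -5/2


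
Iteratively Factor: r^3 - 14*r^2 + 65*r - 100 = (r - 5)*(r^2 - 9*r + 20) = (r - 5)^2*(r - 4)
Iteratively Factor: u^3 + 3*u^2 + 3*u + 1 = (u + 1)*(u^2 + 2*u + 1) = (u + 1)^2*(u + 1)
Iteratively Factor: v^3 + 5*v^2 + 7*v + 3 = (v + 1)*(v^2 + 4*v + 3) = (v + 1)*(v + 3)*(v + 1)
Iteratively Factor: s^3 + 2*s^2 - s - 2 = (s + 1)*(s^2 + s - 2) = (s - 1)*(s + 1)*(s + 2)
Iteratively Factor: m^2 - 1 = (m + 1)*(m - 1)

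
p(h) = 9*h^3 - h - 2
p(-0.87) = -7.06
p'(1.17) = 35.96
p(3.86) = 511.75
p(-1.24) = -17.92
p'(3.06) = 251.82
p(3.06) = 252.81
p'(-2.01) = 108.08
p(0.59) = -0.74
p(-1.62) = -38.64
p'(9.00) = 2186.00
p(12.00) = 15538.00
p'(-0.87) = 19.44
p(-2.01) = -73.08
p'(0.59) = 8.40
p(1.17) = 11.24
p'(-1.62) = 69.86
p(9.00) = 6550.00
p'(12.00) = 3887.00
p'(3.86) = 401.29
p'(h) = 27*h^2 - 1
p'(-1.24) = 40.52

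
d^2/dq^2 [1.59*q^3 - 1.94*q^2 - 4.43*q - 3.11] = 9.54*q - 3.88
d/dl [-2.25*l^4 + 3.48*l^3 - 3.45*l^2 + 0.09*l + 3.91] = -9.0*l^3 + 10.44*l^2 - 6.9*l + 0.09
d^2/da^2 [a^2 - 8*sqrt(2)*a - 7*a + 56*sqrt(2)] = 2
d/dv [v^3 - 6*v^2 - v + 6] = 3*v^2 - 12*v - 1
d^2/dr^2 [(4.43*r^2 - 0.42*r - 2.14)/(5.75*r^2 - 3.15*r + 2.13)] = (132.70425*r^3 - 750.06105*r^2 + 263.4282*r + 44.511954)/(190.109375*r^6 - 312.440625*r^5 + 382.4325*r^4 - 262.733625*r^3 + 141.6663*r^2 - 42.873705*r + 9.663597)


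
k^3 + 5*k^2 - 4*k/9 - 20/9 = (k - 2/3)*(k + 2/3)*(k + 5)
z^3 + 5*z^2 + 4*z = z*(z + 1)*(z + 4)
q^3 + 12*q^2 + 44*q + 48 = (q + 2)*(q + 4)*(q + 6)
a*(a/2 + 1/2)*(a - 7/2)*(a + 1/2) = a^4/2 - a^3 - 19*a^2/8 - 7*a/8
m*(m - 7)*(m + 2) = m^3 - 5*m^2 - 14*m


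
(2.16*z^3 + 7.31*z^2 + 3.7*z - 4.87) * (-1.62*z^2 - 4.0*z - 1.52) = -3.4992*z^5 - 20.4822*z^4 - 38.5172*z^3 - 18.0218*z^2 + 13.856*z + 7.4024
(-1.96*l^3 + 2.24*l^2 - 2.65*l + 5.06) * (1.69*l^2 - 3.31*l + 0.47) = -3.3124*l^5 + 10.2732*l^4 - 12.8141*l^3 + 18.3757*l^2 - 17.9941*l + 2.3782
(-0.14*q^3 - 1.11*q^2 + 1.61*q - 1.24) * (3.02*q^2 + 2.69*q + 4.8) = -0.4228*q^5 - 3.7288*q^4 + 1.2043*q^3 - 4.7419*q^2 + 4.3924*q - 5.952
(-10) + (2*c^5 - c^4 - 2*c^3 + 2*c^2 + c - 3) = 2*c^5 - c^4 - 2*c^3 + 2*c^2 + c - 13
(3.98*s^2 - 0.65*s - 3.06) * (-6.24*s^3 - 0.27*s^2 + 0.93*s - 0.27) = -24.8352*s^5 + 2.9814*s^4 + 22.9713*s^3 - 0.8529*s^2 - 2.6703*s + 0.8262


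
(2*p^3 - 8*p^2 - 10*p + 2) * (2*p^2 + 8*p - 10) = 4*p^5 - 104*p^3 + 4*p^2 + 116*p - 20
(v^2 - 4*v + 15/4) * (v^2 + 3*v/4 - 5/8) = v^4 - 13*v^3/4 + v^2/8 + 85*v/16 - 75/32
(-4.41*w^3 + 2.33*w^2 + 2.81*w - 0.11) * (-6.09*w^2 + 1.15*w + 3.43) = 26.8569*w^5 - 19.2612*w^4 - 29.5597*w^3 + 11.8933*w^2 + 9.5118*w - 0.3773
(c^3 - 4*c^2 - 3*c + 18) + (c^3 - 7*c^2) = 2*c^3 - 11*c^2 - 3*c + 18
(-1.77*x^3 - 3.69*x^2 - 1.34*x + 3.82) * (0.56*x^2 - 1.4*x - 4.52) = -0.9912*x^5 + 0.4116*x^4 + 12.416*x^3 + 20.694*x^2 + 0.7088*x - 17.2664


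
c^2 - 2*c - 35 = (c - 7)*(c + 5)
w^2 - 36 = (w - 6)*(w + 6)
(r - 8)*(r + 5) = r^2 - 3*r - 40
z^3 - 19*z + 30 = (z - 3)*(z - 2)*(z + 5)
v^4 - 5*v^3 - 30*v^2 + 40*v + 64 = (v - 8)*(v - 2)*(v + 1)*(v + 4)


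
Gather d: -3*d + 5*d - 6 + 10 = 2*d + 4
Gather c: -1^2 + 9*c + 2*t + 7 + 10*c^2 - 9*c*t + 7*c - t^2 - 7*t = 10*c^2 + c*(16 - 9*t) - t^2 - 5*t + 6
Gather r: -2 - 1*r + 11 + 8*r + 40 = 7*r + 49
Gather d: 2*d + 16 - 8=2*d + 8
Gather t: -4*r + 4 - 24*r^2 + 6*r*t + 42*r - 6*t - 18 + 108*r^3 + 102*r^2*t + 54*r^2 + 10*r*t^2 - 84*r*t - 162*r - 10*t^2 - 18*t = 108*r^3 + 30*r^2 - 124*r + t^2*(10*r - 10) + t*(102*r^2 - 78*r - 24) - 14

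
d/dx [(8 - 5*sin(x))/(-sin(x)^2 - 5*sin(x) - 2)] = (-5*sin(x)^2 + 16*sin(x) + 50)*cos(x)/(sin(x)^2 + 5*sin(x) + 2)^2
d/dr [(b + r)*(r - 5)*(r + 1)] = 2*b*r - 4*b + 3*r^2 - 8*r - 5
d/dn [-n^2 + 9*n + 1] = 9 - 2*n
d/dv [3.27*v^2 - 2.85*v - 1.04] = 6.54*v - 2.85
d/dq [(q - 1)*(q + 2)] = 2*q + 1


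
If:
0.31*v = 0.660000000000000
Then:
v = 2.13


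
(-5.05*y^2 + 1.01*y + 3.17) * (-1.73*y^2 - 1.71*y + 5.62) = 8.7365*y^4 + 6.8882*y^3 - 35.5922*y^2 + 0.255500000000001*y + 17.8154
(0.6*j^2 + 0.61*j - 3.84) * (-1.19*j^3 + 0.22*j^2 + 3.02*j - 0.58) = -0.714*j^5 - 0.5939*j^4 + 6.5158*j^3 + 0.6494*j^2 - 11.9506*j + 2.2272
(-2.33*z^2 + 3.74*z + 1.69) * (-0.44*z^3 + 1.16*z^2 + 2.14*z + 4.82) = 1.0252*z^5 - 4.3484*z^4 - 1.3914*z^3 - 1.2666*z^2 + 21.6434*z + 8.1458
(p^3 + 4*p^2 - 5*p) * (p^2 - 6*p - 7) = p^5 - 2*p^4 - 36*p^3 + 2*p^2 + 35*p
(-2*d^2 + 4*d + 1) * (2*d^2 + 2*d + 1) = -4*d^4 + 4*d^3 + 8*d^2 + 6*d + 1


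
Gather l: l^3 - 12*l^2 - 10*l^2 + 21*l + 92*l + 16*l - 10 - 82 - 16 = l^3 - 22*l^2 + 129*l - 108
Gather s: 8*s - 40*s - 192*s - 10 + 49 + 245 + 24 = 308 - 224*s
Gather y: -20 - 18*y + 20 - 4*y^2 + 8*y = -4*y^2 - 10*y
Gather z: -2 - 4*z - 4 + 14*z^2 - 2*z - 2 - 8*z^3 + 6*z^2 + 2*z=-8*z^3 + 20*z^2 - 4*z - 8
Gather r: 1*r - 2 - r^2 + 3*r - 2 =-r^2 + 4*r - 4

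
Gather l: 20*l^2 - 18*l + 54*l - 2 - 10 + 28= 20*l^2 + 36*l + 16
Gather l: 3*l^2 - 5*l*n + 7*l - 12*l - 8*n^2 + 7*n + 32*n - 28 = 3*l^2 + l*(-5*n - 5) - 8*n^2 + 39*n - 28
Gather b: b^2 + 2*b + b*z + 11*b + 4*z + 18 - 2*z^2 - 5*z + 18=b^2 + b*(z + 13) - 2*z^2 - z + 36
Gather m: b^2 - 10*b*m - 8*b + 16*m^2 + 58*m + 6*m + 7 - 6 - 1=b^2 - 8*b + 16*m^2 + m*(64 - 10*b)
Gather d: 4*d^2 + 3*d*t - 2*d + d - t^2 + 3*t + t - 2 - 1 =4*d^2 + d*(3*t - 1) - t^2 + 4*t - 3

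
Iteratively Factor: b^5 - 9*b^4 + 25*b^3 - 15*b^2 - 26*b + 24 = (b + 1)*(b^4 - 10*b^3 + 35*b^2 - 50*b + 24) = (b - 4)*(b + 1)*(b^3 - 6*b^2 + 11*b - 6) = (b - 4)*(b - 3)*(b + 1)*(b^2 - 3*b + 2) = (b - 4)*(b - 3)*(b - 2)*(b + 1)*(b - 1)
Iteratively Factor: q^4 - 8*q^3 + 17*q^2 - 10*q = (q - 1)*(q^3 - 7*q^2 + 10*q) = (q - 5)*(q - 1)*(q^2 - 2*q) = (q - 5)*(q - 2)*(q - 1)*(q)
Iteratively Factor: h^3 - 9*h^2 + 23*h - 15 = (h - 1)*(h^2 - 8*h + 15) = (h - 3)*(h - 1)*(h - 5)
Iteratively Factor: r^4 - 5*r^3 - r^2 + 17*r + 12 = (r + 1)*(r^3 - 6*r^2 + 5*r + 12) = (r - 3)*(r + 1)*(r^2 - 3*r - 4) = (r - 4)*(r - 3)*(r + 1)*(r + 1)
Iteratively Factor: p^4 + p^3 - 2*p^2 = (p - 1)*(p^3 + 2*p^2) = p*(p - 1)*(p^2 + 2*p) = p^2*(p - 1)*(p + 2)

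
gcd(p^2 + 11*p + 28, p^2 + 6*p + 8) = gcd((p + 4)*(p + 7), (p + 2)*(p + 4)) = p + 4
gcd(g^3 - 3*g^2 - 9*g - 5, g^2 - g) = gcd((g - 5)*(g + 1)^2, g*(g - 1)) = 1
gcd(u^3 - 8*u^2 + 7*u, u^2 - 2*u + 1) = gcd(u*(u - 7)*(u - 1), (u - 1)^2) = u - 1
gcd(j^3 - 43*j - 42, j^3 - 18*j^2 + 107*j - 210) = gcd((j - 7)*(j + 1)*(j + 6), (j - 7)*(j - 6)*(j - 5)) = j - 7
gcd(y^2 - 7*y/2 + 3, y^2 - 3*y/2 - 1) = y - 2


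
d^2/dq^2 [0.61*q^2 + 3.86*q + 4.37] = 1.22000000000000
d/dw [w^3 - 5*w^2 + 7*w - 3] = 3*w^2 - 10*w + 7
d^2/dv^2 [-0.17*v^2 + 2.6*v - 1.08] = -0.340000000000000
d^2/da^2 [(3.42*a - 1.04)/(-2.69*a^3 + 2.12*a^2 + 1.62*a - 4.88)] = (-148.484772*a^5 + 207.327984*a^4 - 155.44364*a^3 + 539.592672*a^2 - 272.774784*a - 27.096704)/(19.465109*a^9 - 46.021596*a^8 + 1.10236200000001*a^7 + 151.839592*a^6 - 167.64186*a^5 - 78.489552*a^4 + 288.489912*a^3 - 113.038368*a^2 - 115.737984*a + 116.214272)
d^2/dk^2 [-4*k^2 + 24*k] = -8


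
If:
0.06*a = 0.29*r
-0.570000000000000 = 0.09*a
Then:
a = -6.33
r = -1.31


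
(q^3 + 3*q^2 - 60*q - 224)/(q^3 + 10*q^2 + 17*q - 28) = (q - 8)/(q - 1)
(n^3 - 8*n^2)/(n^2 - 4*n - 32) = n^2/(n + 4)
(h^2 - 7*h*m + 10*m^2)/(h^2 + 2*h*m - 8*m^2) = (h - 5*m)/(h + 4*m)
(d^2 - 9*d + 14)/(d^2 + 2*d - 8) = (d - 7)/(d + 4)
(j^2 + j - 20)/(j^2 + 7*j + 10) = (j - 4)/(j + 2)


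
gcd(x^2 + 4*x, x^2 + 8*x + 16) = x + 4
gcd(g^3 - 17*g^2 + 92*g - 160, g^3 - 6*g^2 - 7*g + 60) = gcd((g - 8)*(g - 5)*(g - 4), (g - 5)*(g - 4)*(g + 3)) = g^2 - 9*g + 20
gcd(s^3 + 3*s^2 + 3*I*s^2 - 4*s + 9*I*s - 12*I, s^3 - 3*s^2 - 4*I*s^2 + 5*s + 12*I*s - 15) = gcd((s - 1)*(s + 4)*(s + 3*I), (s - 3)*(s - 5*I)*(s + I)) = 1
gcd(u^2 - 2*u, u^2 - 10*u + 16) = u - 2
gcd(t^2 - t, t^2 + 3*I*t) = t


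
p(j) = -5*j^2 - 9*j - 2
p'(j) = -10*j - 9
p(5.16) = -181.57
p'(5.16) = -60.60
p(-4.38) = -58.50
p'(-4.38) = 34.80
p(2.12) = -43.55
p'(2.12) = -30.20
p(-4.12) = -49.79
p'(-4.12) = 32.20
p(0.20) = -4.00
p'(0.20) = -11.00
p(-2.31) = -7.89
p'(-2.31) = 14.10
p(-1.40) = 0.80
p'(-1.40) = 5.00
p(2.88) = -69.39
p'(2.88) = -37.80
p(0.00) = -2.00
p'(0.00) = -9.00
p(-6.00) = -128.00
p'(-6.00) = 51.00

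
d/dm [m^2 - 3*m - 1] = 2*m - 3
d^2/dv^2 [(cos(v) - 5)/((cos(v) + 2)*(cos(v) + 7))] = (29*(1 - cos(v)^2)^2 - cos(v)^5 + 221*cos(v)^3 + 279*cos(v)^2 - 1180*cos(v) - 951)/((cos(v) + 2)^3*(cos(v) + 7)^3)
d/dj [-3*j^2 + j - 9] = 1 - 6*j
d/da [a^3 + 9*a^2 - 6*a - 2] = 3*a^2 + 18*a - 6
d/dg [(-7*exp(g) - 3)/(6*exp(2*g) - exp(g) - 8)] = ((7*exp(g) + 3)*(12*exp(g) - 1) - 42*exp(2*g) + 7*exp(g) + 56)*exp(g)/(-6*exp(2*g) + exp(g) + 8)^2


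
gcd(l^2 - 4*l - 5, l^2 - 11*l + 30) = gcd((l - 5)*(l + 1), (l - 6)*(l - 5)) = l - 5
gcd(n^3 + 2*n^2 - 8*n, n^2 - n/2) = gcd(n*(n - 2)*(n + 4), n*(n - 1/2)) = n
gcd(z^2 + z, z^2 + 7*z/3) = z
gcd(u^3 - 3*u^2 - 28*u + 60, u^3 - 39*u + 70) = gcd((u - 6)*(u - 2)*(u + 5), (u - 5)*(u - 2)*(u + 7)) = u - 2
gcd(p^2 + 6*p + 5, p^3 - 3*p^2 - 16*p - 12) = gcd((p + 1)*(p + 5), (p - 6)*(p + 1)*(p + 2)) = p + 1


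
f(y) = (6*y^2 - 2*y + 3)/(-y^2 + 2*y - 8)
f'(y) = (2*y - 2)*(6*y^2 - 2*y + 3)/(-y^2 + 2*y - 8)^2 + (12*y - 2)/(-y^2 + 2*y - 8)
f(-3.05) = -2.77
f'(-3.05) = 0.69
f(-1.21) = -1.20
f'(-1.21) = 0.95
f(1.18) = -1.28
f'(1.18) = -1.66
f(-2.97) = -2.72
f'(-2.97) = 0.71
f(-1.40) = -1.38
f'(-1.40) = 0.96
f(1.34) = -1.56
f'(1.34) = -1.83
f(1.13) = -1.20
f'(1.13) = -1.60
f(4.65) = -6.07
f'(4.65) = -0.47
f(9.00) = -6.63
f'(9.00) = 0.00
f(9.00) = -6.63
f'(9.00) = 0.00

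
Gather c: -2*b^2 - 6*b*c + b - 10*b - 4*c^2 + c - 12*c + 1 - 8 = -2*b^2 - 9*b - 4*c^2 + c*(-6*b - 11) - 7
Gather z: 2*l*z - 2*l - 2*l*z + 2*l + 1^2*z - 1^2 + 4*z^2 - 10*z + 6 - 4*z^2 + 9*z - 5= 0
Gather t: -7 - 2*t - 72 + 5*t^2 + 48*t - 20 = 5*t^2 + 46*t - 99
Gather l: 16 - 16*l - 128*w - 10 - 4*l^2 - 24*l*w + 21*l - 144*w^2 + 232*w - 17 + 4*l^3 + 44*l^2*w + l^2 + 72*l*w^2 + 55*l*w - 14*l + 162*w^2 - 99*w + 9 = 4*l^3 + l^2*(44*w - 3) + l*(72*w^2 + 31*w - 9) + 18*w^2 + 5*w - 2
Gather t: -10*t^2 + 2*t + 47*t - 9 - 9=-10*t^2 + 49*t - 18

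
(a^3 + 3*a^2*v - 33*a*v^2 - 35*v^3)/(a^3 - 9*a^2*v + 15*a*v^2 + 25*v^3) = (-a - 7*v)/(-a + 5*v)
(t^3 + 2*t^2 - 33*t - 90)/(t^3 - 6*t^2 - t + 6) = (t^2 + 8*t + 15)/(t^2 - 1)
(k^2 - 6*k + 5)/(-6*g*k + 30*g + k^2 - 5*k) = (1 - k)/(6*g - k)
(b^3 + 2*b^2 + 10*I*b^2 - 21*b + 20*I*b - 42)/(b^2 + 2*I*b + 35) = (b^2 + b*(2 + 3*I) + 6*I)/(b - 5*I)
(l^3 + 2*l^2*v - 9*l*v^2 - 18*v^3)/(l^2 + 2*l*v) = l - 9*v^2/l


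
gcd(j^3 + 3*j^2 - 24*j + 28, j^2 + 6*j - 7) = j + 7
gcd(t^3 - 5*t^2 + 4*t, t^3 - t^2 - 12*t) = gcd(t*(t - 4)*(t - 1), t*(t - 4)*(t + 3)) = t^2 - 4*t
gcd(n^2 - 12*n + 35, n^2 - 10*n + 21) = n - 7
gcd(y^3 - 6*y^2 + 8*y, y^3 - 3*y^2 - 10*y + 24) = y^2 - 6*y + 8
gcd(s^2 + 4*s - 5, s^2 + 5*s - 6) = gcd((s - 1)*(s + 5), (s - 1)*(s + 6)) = s - 1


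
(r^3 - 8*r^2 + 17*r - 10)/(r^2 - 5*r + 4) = (r^2 - 7*r + 10)/(r - 4)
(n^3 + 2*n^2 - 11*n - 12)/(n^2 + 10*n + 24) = (n^2 - 2*n - 3)/(n + 6)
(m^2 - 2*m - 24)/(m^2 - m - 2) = (-m^2 + 2*m + 24)/(-m^2 + m + 2)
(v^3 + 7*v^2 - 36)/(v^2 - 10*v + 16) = (v^2 + 9*v + 18)/(v - 8)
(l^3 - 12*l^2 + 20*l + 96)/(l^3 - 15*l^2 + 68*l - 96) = (l^2 - 4*l - 12)/(l^2 - 7*l + 12)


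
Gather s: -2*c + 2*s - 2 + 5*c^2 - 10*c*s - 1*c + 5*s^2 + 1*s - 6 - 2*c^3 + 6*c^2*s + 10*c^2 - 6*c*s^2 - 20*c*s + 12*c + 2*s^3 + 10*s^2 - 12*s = -2*c^3 + 15*c^2 + 9*c + 2*s^3 + s^2*(15 - 6*c) + s*(6*c^2 - 30*c - 9) - 8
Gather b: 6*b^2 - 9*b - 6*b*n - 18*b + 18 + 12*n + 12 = 6*b^2 + b*(-6*n - 27) + 12*n + 30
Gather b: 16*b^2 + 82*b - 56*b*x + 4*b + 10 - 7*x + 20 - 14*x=16*b^2 + b*(86 - 56*x) - 21*x + 30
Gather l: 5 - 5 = 0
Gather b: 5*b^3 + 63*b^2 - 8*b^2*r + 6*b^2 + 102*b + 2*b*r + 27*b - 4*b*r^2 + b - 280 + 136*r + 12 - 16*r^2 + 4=5*b^3 + b^2*(69 - 8*r) + b*(-4*r^2 + 2*r + 130) - 16*r^2 + 136*r - 264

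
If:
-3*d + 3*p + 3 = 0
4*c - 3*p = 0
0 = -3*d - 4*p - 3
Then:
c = -9/14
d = 1/7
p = -6/7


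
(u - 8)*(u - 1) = u^2 - 9*u + 8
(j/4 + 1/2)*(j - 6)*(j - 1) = j^3/4 - 5*j^2/4 - 2*j + 3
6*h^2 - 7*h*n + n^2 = (-6*h + n)*(-h + n)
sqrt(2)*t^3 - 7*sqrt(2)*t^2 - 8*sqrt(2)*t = t*(t - 8)*(sqrt(2)*t + sqrt(2))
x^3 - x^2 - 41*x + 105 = (x - 5)*(x - 3)*(x + 7)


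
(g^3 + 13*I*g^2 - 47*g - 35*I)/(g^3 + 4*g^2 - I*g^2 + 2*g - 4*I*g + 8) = (g^2 + 12*I*g - 35)/(g^2 + 2*g*(2 - I) - 8*I)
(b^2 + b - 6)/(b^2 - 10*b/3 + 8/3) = 3*(b + 3)/(3*b - 4)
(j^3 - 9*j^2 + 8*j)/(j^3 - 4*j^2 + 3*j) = (j - 8)/(j - 3)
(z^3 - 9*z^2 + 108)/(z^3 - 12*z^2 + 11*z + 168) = (z^2 - 12*z + 36)/(z^2 - 15*z + 56)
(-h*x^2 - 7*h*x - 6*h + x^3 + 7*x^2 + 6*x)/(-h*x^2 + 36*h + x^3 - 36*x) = (x + 1)/(x - 6)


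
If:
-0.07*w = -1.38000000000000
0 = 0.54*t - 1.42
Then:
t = 2.63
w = 19.71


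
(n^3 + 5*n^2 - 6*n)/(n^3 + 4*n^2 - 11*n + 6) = n/(n - 1)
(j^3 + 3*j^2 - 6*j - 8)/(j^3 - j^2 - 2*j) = (j + 4)/j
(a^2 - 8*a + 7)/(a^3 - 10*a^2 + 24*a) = (a^2 - 8*a + 7)/(a*(a^2 - 10*a + 24))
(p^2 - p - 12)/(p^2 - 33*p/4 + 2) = 4*(p^2 - p - 12)/(4*p^2 - 33*p + 8)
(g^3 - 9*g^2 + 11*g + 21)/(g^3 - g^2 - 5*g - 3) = (g - 7)/(g + 1)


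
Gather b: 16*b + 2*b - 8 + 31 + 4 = 18*b + 27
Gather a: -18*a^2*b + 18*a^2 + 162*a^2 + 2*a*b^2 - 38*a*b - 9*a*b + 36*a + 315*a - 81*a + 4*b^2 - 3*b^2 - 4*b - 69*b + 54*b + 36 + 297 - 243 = a^2*(180 - 18*b) + a*(2*b^2 - 47*b + 270) + b^2 - 19*b + 90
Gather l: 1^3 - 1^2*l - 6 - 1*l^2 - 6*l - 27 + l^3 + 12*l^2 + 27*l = l^3 + 11*l^2 + 20*l - 32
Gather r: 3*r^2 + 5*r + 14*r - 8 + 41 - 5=3*r^2 + 19*r + 28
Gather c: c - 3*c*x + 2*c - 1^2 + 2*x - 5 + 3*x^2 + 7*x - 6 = c*(3 - 3*x) + 3*x^2 + 9*x - 12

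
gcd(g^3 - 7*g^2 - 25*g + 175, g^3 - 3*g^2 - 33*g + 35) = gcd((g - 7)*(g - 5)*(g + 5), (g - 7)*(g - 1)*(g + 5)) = g^2 - 2*g - 35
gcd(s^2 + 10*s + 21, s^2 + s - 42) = s + 7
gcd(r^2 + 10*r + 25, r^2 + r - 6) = 1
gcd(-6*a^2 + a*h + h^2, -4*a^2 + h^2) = 2*a - h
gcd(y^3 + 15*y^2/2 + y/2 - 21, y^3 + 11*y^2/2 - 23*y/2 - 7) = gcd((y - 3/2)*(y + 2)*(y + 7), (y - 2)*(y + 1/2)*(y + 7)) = y + 7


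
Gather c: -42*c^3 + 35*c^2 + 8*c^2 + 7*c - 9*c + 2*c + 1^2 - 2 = -42*c^3 + 43*c^2 - 1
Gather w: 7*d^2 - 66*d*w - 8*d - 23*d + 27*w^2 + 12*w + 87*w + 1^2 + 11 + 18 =7*d^2 - 31*d + 27*w^2 + w*(99 - 66*d) + 30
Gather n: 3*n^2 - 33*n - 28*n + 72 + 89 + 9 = 3*n^2 - 61*n + 170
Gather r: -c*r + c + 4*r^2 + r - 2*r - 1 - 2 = c + 4*r^2 + r*(-c - 1) - 3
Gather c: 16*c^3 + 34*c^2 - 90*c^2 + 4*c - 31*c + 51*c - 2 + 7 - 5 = 16*c^3 - 56*c^2 + 24*c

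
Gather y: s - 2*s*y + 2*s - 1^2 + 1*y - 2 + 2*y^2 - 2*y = 3*s + 2*y^2 + y*(-2*s - 1) - 3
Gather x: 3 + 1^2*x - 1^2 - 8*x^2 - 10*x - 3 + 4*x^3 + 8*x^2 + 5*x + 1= 4*x^3 - 4*x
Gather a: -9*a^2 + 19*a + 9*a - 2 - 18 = -9*a^2 + 28*a - 20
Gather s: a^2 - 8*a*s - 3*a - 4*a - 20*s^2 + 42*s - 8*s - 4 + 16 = a^2 - 7*a - 20*s^2 + s*(34 - 8*a) + 12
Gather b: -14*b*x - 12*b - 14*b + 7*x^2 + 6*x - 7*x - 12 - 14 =b*(-14*x - 26) + 7*x^2 - x - 26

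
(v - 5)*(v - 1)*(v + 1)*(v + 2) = v^4 - 3*v^3 - 11*v^2 + 3*v + 10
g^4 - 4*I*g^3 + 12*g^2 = g^2*(g - 6*I)*(g + 2*I)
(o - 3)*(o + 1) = o^2 - 2*o - 3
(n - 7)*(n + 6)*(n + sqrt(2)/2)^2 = n^4 - n^3 + sqrt(2)*n^3 - 83*n^2/2 - sqrt(2)*n^2 - 42*sqrt(2)*n - n/2 - 21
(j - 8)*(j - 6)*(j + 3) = j^3 - 11*j^2 + 6*j + 144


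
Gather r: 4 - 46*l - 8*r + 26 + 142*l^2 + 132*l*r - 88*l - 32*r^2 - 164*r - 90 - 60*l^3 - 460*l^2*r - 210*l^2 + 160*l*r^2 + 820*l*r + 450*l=-60*l^3 - 68*l^2 + 316*l + r^2*(160*l - 32) + r*(-460*l^2 + 952*l - 172) - 60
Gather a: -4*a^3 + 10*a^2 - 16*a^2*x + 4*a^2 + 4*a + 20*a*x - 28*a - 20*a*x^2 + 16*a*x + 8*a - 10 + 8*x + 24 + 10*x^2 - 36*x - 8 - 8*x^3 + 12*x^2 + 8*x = -4*a^3 + a^2*(14 - 16*x) + a*(-20*x^2 + 36*x - 16) - 8*x^3 + 22*x^2 - 20*x + 6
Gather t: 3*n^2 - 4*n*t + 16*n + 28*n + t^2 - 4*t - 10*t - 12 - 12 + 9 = 3*n^2 + 44*n + t^2 + t*(-4*n - 14) - 15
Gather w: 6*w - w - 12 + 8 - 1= 5*w - 5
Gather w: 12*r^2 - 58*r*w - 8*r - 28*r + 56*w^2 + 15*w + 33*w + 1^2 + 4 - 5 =12*r^2 - 36*r + 56*w^2 + w*(48 - 58*r)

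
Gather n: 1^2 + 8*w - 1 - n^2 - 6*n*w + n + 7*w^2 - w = -n^2 + n*(1 - 6*w) + 7*w^2 + 7*w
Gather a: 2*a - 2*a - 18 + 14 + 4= 0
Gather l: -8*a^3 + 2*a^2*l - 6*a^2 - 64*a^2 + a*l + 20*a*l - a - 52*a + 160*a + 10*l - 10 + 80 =-8*a^3 - 70*a^2 + 107*a + l*(2*a^2 + 21*a + 10) + 70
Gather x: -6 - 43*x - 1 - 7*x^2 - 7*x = -7*x^2 - 50*x - 7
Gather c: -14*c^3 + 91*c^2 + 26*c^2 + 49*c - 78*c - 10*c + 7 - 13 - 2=-14*c^3 + 117*c^2 - 39*c - 8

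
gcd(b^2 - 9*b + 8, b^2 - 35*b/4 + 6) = b - 8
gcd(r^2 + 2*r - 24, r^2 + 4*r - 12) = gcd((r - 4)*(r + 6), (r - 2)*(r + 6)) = r + 6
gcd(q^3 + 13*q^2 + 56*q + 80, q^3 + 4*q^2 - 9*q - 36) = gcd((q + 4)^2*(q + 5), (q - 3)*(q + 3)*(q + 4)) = q + 4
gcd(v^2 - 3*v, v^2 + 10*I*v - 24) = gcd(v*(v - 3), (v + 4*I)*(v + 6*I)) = 1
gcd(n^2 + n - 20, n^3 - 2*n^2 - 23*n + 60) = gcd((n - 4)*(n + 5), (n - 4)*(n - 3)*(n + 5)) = n^2 + n - 20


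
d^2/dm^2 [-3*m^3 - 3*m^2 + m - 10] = -18*m - 6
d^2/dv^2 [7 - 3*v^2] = -6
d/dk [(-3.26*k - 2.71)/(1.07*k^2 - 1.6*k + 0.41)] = (3.4882*k^2 + 5.7994*k - 5.6726)/(1.1449*k^4 - 3.424*k^3 + 3.4374*k^2 - 1.312*k + 0.1681)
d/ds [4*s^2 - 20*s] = 8*s - 20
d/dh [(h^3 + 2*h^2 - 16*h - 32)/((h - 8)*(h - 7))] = (h^4 - 30*h^3 + 154*h^2 + 288*h - 1376)/(h^4 - 30*h^3 + 337*h^2 - 1680*h + 3136)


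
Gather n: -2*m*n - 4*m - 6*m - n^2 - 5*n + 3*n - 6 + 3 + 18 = -10*m - n^2 + n*(-2*m - 2) + 15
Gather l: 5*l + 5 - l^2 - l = -l^2 + 4*l + 5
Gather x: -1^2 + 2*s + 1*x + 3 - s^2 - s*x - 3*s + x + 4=-s^2 - s + x*(2 - s) + 6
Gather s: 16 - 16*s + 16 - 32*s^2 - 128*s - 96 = -32*s^2 - 144*s - 64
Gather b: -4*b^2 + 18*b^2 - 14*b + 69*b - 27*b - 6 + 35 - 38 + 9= 14*b^2 + 28*b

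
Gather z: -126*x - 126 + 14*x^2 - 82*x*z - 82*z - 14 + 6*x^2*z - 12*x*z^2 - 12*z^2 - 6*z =14*x^2 - 126*x + z^2*(-12*x - 12) + z*(6*x^2 - 82*x - 88) - 140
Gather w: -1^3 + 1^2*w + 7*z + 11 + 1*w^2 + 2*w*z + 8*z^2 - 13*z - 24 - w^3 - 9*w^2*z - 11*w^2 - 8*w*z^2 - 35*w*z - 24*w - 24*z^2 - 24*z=-w^3 + w^2*(-9*z - 10) + w*(-8*z^2 - 33*z - 23) - 16*z^2 - 30*z - 14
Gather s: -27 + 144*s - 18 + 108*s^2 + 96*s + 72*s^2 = 180*s^2 + 240*s - 45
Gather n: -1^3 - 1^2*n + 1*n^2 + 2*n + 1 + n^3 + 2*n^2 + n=n^3 + 3*n^2 + 2*n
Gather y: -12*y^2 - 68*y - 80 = -12*y^2 - 68*y - 80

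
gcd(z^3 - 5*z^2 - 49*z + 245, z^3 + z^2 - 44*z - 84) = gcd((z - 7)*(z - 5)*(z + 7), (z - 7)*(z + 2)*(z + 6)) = z - 7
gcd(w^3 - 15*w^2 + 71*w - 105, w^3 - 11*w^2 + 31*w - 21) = w^2 - 10*w + 21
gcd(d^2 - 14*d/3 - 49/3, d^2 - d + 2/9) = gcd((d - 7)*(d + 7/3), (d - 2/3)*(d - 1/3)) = 1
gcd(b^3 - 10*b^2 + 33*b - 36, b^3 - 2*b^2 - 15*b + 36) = b^2 - 6*b + 9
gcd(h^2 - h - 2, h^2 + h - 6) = h - 2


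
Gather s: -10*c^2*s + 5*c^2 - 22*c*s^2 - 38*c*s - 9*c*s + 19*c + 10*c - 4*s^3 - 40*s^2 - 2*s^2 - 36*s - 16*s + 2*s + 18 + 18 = 5*c^2 + 29*c - 4*s^3 + s^2*(-22*c - 42) + s*(-10*c^2 - 47*c - 50) + 36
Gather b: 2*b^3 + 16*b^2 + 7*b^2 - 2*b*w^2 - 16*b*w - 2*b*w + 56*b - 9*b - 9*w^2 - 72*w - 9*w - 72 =2*b^3 + 23*b^2 + b*(-2*w^2 - 18*w + 47) - 9*w^2 - 81*w - 72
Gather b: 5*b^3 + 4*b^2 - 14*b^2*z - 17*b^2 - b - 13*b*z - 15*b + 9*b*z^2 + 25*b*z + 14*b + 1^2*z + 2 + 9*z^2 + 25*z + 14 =5*b^3 + b^2*(-14*z - 13) + b*(9*z^2 + 12*z - 2) + 9*z^2 + 26*z + 16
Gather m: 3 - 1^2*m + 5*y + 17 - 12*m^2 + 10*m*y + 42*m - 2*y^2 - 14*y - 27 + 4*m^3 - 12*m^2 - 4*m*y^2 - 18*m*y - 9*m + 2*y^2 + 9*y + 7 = 4*m^3 - 24*m^2 + m*(-4*y^2 - 8*y + 32)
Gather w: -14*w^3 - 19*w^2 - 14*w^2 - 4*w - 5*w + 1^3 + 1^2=-14*w^3 - 33*w^2 - 9*w + 2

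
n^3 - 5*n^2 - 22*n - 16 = (n - 8)*(n + 1)*(n + 2)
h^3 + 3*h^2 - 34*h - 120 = (h - 6)*(h + 4)*(h + 5)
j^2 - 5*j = j*(j - 5)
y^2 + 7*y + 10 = (y + 2)*(y + 5)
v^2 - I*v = v*(v - I)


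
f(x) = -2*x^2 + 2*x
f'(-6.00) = 26.00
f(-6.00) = -84.00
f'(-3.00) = 14.00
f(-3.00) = -24.00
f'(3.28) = -11.12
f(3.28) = -14.96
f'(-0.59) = 4.36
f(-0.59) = -1.88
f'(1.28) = -3.12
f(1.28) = -0.72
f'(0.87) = -1.48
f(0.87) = 0.23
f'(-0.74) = 4.96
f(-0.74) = -2.58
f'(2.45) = -7.80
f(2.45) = -7.10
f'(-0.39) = 3.56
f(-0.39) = -1.08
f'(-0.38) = 3.52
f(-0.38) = -1.05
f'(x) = 2 - 4*x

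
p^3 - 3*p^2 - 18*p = p*(p - 6)*(p + 3)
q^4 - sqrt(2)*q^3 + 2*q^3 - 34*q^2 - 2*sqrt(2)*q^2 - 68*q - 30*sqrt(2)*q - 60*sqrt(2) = (q + 2)*(q - 5*sqrt(2))*(q + sqrt(2))*(q + 3*sqrt(2))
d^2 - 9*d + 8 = (d - 8)*(d - 1)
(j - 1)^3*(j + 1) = j^4 - 2*j^3 + 2*j - 1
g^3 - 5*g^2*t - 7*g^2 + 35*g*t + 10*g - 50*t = (g - 5)*(g - 2)*(g - 5*t)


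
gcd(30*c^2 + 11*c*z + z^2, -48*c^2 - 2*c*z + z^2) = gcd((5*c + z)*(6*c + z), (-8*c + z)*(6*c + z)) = 6*c + z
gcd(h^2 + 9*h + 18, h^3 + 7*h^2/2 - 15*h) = h + 6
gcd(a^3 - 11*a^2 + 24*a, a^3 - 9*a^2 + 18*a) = a^2 - 3*a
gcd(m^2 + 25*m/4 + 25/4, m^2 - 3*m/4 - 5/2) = m + 5/4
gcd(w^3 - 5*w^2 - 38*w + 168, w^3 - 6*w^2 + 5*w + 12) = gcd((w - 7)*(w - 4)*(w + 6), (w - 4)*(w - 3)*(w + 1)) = w - 4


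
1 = 1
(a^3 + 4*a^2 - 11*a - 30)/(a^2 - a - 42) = (-a^3 - 4*a^2 + 11*a + 30)/(-a^2 + a + 42)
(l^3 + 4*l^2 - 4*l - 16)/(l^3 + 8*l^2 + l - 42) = (l^2 + 6*l + 8)/(l^2 + 10*l + 21)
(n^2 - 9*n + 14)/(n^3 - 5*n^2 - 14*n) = (n - 2)/(n*(n + 2))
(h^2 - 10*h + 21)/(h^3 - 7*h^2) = (h - 3)/h^2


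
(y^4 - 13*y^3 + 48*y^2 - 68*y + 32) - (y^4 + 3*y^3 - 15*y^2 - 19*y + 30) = -16*y^3 + 63*y^2 - 49*y + 2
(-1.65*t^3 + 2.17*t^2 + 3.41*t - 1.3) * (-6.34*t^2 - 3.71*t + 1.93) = 10.461*t^5 - 7.6363*t^4 - 32.8546*t^3 - 0.221*t^2 + 11.4043*t - 2.509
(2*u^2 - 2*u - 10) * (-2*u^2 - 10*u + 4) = -4*u^4 - 16*u^3 + 48*u^2 + 92*u - 40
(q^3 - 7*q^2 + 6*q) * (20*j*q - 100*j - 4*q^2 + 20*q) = 20*j*q^4 - 240*j*q^3 + 820*j*q^2 - 600*j*q - 4*q^5 + 48*q^4 - 164*q^3 + 120*q^2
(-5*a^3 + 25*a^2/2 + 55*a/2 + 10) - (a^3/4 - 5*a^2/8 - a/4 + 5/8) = -21*a^3/4 + 105*a^2/8 + 111*a/4 + 75/8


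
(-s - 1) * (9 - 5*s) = 5*s^2 - 4*s - 9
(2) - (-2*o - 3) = 2*o + 5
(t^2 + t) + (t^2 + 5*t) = 2*t^2 + 6*t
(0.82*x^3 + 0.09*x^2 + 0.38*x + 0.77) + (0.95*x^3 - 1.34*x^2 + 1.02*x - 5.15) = 1.77*x^3 - 1.25*x^2 + 1.4*x - 4.38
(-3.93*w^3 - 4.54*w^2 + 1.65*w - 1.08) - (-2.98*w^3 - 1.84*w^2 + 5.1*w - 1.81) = -0.95*w^3 - 2.7*w^2 - 3.45*w + 0.73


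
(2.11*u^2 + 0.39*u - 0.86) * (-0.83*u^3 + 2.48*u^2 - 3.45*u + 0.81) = -1.7513*u^5 + 4.9091*u^4 - 5.5985*u^3 - 1.7692*u^2 + 3.2829*u - 0.6966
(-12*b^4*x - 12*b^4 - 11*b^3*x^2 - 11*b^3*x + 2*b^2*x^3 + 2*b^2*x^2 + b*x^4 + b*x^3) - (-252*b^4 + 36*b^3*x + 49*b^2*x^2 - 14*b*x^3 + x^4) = -12*b^4*x + 240*b^4 - 11*b^3*x^2 - 47*b^3*x + 2*b^2*x^3 - 47*b^2*x^2 + b*x^4 + 15*b*x^3 - x^4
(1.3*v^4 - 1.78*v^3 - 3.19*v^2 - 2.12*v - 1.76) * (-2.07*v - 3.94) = -2.691*v^5 - 1.4374*v^4 + 13.6165*v^3 + 16.957*v^2 + 11.996*v + 6.9344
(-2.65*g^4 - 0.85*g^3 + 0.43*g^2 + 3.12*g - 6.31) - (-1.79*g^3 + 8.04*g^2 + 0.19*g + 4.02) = -2.65*g^4 + 0.94*g^3 - 7.61*g^2 + 2.93*g - 10.33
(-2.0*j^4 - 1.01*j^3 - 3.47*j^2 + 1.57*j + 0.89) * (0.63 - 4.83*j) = 9.66*j^5 + 3.6183*j^4 + 16.1238*j^3 - 9.7692*j^2 - 3.3096*j + 0.5607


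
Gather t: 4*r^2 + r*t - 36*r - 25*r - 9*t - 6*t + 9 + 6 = 4*r^2 - 61*r + t*(r - 15) + 15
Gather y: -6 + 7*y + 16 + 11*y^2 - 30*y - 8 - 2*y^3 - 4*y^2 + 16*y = -2*y^3 + 7*y^2 - 7*y + 2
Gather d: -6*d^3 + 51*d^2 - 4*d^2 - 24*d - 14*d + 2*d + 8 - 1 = -6*d^3 + 47*d^2 - 36*d + 7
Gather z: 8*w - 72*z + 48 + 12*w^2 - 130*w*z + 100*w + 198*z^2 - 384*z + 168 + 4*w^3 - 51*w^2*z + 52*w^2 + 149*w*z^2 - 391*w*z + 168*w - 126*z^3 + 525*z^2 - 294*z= 4*w^3 + 64*w^2 + 276*w - 126*z^3 + z^2*(149*w + 723) + z*(-51*w^2 - 521*w - 750) + 216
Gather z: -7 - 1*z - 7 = -z - 14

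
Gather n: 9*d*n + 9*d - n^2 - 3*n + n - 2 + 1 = 9*d - n^2 + n*(9*d - 2) - 1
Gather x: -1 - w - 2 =-w - 3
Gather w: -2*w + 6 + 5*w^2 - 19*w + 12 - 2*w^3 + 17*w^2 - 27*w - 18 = -2*w^3 + 22*w^2 - 48*w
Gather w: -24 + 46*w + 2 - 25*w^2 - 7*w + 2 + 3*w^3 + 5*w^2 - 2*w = 3*w^3 - 20*w^2 + 37*w - 20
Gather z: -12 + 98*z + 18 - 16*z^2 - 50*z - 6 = -16*z^2 + 48*z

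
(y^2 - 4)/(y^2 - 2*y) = (y + 2)/y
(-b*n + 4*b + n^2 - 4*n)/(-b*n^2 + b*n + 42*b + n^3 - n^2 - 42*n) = (n - 4)/(n^2 - n - 42)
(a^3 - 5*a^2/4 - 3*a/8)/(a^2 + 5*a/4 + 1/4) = a*(2*a - 3)/(2*(a + 1))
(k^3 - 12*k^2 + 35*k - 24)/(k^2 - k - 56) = (k^2 - 4*k + 3)/(k + 7)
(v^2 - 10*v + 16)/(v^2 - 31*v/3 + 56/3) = 3*(v - 2)/(3*v - 7)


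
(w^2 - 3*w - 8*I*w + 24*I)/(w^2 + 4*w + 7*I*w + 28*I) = (w^2 - w*(3 + 8*I) + 24*I)/(w^2 + w*(4 + 7*I) + 28*I)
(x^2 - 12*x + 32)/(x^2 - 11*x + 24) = (x - 4)/(x - 3)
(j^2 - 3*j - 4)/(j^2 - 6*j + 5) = (j^2 - 3*j - 4)/(j^2 - 6*j + 5)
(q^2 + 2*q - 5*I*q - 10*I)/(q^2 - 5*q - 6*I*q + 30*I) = (q^2 + q*(2 - 5*I) - 10*I)/(q^2 - q*(5 + 6*I) + 30*I)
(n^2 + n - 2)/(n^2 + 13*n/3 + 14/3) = 3*(n - 1)/(3*n + 7)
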